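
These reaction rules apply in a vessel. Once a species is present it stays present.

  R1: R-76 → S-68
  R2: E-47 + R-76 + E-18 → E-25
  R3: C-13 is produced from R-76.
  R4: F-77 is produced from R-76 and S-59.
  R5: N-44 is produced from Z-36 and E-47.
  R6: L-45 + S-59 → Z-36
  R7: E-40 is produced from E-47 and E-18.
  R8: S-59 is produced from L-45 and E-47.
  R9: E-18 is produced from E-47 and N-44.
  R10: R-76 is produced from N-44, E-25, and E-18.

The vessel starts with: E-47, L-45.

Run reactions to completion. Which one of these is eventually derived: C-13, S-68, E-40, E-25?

E-40

L-45 and E-47 present → S-59 forms (R8).
L-45 and S-59 present → Z-36 forms (R6).
Z-36 and E-47 present → N-44 forms (R5).
E-47 and N-44 present → E-18 forms (R9).
E-47 and E-18 present → E-40 forms (R7).
E-25 would need E-47, R-76, and E-18 (R2), but R-76 never forms. S-68 would need R-76 (R1), but R-76 never forms. C-13 would need R-76 (R3), but R-76 never forms.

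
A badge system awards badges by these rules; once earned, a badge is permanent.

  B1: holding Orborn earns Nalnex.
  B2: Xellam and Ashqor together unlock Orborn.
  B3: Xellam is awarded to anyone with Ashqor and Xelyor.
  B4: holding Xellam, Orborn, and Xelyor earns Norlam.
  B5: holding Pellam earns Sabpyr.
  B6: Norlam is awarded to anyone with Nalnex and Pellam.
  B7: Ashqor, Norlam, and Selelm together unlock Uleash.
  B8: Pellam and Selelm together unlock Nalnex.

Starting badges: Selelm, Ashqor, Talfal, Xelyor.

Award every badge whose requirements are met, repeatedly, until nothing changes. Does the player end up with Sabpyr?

Sabpyr would need Pellam (B5), but Pellam is never earned.

No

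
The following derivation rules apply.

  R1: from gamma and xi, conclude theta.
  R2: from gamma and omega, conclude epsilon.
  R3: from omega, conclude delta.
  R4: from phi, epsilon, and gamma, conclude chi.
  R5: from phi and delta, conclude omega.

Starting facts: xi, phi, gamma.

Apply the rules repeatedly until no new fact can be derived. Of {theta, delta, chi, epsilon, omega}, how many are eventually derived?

1

gamma and xi hold, so theta follows (R1).
theta: reached.
delta would need omega (R3), but omega is never established.
chi would need phi, epsilon, and gamma (R4), but epsilon is never established.
epsilon would need gamma and omega (R2), but omega is never established.
omega would need phi and delta (R5), but delta is never established.
Reached: theta — 1 of the 5.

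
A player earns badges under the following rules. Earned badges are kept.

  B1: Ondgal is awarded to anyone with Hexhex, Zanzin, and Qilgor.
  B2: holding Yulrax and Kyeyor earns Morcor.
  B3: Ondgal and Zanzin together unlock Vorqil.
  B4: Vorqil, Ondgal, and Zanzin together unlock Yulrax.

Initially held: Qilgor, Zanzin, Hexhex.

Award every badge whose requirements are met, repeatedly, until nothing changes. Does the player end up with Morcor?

No

Morcor would need Yulrax and Kyeyor (B2), but Kyeyor is never earned.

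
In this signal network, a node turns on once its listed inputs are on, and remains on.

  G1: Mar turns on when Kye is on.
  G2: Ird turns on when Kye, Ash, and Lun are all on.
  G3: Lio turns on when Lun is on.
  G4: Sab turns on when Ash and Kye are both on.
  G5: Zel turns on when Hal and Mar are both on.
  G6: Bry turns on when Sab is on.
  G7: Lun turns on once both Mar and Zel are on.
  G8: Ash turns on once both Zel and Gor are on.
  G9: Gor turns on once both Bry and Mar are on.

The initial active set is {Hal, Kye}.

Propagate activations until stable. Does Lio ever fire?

Kye is on, so Mar turns on (G1).
Hal and Mar are on, so Zel turns on (G5).
Mar and Zel are on, so Lun turns on (G7).
G3: Lun on → Lio on.

Yes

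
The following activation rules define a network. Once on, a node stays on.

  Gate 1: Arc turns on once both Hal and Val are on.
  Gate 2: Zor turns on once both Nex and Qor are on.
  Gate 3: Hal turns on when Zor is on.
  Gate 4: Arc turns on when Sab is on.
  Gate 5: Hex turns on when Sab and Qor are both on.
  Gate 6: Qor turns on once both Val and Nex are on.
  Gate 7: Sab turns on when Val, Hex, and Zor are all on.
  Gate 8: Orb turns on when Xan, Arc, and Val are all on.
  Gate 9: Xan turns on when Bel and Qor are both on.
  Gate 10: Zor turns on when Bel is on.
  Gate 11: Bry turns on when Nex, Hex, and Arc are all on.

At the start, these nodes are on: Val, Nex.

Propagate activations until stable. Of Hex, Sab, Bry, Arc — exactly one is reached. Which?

Arc

Gate 6: Val and Nex on → Qor on.
Gate 2: Nex and Qor on → Zor on.
Zor is on, so Hal turns on (Gate 3).
Hal and Val are on, so Arc turns on (Gate 1).
Hex would need Sab and Qor (Gate 5), but Sab never turns on. Sab would need Val, Hex, and Zor (Gate 7), but Hex never turns on. Bry would need Nex, Hex, and Arc (Gate 11), but Hex never turns on.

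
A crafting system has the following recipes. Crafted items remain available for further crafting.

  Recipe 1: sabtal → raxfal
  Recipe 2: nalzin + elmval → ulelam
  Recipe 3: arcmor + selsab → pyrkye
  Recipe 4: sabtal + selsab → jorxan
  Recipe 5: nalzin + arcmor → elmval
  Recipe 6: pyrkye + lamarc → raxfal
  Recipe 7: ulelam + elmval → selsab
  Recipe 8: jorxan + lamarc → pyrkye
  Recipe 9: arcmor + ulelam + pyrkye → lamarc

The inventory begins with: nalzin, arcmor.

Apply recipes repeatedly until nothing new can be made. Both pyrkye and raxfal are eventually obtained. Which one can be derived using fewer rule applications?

pyrkye

pyrkye: nalzin + arcmor → elmval (Recipe 5). nalzin + elmval → ulelam (Recipe 2). Using Recipe 7, ulelam and elmval make selsab. Using Recipe 3, arcmor and selsab make pyrkye. [4 rule applications]
raxfal: nalzin + arcmor → elmval (Recipe 5). nalzin + elmval → ulelam (Recipe 2). Using Recipe 7, ulelam and elmval make selsab. Using Recipe 3, arcmor and selsab make pyrkye. Using Recipe 9, arcmor, ulelam, and pyrkye make lamarc. pyrkye + lamarc → raxfal (Recipe 6). [6 rule applications]
pyrkye needs fewer.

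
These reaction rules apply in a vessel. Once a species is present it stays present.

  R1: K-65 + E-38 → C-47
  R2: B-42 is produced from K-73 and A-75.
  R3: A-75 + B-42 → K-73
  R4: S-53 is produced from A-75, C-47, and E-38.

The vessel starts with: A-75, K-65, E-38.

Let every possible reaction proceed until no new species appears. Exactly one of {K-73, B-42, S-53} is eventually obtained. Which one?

S-53

K-65 and E-38 present → C-47 forms (R1).
A-75, C-47, and E-38 present → S-53 forms (R4).
B-42 would need K-73 and A-75 (R2), but K-73 never forms. K-73 would need A-75 and B-42 (R3), but B-42 never forms.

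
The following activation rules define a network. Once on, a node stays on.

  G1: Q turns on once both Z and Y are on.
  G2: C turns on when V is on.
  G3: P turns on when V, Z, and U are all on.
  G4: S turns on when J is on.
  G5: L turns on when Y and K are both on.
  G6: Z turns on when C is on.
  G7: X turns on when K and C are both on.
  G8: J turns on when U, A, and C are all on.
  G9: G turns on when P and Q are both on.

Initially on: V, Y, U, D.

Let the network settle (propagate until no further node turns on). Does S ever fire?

No

S would need J (G4), but J never turns on.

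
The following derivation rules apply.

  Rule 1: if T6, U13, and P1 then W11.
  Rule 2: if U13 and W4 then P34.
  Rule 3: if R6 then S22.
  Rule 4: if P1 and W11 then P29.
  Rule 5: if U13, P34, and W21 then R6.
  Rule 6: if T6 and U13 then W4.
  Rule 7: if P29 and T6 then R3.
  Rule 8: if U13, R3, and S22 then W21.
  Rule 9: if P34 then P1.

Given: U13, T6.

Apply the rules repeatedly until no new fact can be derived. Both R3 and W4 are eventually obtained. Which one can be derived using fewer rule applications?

W4: From T6 and U13, Rule 6 gives W4. [1 rule application]
R3: From T6 and U13, Rule 6 gives W4. U13 and W4 hold, so P34 follows (Rule 2). From P34, Rule 9 gives P1. From T6, U13, and P1, Rule 1 gives W11. From P1 and W11, Rule 4 gives P29. P29 and T6 hold, so R3 follows (Rule 7). [6 rule applications]
W4 needs fewer.

W4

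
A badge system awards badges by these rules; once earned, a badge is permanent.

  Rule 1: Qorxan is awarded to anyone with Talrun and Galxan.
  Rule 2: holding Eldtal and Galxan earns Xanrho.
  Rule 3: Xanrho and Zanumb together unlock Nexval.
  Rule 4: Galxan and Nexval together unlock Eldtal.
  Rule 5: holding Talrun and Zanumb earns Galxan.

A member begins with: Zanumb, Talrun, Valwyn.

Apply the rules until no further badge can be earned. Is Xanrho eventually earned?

No

Xanrho would need Eldtal and Galxan (Rule 2), but Eldtal is never earned.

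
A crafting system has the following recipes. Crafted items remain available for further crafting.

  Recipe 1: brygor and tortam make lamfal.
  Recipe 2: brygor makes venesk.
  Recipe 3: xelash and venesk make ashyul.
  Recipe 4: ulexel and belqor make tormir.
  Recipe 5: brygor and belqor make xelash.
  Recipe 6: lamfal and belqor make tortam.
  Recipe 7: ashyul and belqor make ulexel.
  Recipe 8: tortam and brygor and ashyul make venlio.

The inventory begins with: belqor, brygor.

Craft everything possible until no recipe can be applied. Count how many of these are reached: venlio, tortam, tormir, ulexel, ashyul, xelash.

4

brygor → venesk (Recipe 2).
Using Recipe 5, brygor and belqor make xelash.
xelash and venesk → ashyul (Recipe 3).
Using Recipe 7, ashyul and belqor make ulexel.
Using Recipe 4, ulexel and belqor make tormir.
venlio would need tortam, brygor, and ashyul (Recipe 8), but tortam is never obtained.
tortam would need lamfal and belqor (Recipe 6), but lamfal is never obtained.
tormir: reached.
ulexel: reached.
ashyul: reached.
xelash: reached.
Reached: tormir, ulexel, ashyul, and xelash — 4 of the 6.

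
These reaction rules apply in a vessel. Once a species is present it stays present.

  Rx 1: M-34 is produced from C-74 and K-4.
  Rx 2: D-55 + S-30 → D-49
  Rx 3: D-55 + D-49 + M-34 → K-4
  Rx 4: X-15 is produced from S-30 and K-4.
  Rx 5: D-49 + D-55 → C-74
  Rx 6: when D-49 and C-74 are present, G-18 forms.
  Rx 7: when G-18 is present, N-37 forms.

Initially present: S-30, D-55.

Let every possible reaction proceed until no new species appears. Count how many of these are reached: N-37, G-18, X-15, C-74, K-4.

D-55 and S-30 present → D-49 forms (Rx 2).
D-49 and D-55 present → C-74 forms (Rx 5).
D-49 and C-74 present → G-18 forms (Rx 6).
G-18 present → N-37 forms (Rx 7).
N-37: reached.
G-18: reached.
X-15 would need S-30 and K-4 (Rx 4), but K-4 never forms.
C-74: reached.
K-4 would need D-55, D-49, and M-34 (Rx 3), but M-34 never forms.
Reached: N-37, G-18, and C-74 — 3 of the 5.

3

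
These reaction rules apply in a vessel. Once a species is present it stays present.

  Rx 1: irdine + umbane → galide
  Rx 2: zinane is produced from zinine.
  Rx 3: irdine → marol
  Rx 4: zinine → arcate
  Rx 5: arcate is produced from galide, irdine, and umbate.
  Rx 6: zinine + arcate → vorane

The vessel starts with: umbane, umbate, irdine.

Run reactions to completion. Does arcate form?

irdine and umbane present → galide forms (Rx 1).
galide, irdine, and umbate present → arcate forms (Rx 5).

Yes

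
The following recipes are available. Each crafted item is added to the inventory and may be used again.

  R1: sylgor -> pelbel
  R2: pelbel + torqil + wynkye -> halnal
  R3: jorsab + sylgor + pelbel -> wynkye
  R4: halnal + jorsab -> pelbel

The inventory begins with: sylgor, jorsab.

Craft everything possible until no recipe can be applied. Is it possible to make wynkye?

Using R1, sylgor makes pelbel.
jorsab + sylgor + pelbel -> wynkye (R3).

Yes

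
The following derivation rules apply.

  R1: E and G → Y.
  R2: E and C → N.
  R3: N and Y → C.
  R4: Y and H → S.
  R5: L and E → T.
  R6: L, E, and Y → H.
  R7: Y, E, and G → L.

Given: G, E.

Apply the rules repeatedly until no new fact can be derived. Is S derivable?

Yes

From E and G, R1 gives Y.
From Y, E, and G, R7 gives L.
From L, E, and Y, R6 gives H.
From Y and H, R4 gives S.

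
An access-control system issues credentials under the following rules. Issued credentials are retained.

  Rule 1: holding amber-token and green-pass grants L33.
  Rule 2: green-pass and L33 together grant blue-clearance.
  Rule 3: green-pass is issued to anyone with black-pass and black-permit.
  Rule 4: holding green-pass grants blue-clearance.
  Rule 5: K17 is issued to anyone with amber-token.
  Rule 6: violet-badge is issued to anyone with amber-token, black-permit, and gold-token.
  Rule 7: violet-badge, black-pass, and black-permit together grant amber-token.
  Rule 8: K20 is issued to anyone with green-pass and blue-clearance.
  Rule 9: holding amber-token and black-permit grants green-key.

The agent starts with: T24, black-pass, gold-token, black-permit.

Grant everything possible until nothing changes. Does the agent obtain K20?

Yes

Holding black-pass and black-permit grants green-pass (Rule 3).
Holding green-pass grants blue-clearance (Rule 4).
Holding green-pass and blue-clearance grants K20 (Rule 8).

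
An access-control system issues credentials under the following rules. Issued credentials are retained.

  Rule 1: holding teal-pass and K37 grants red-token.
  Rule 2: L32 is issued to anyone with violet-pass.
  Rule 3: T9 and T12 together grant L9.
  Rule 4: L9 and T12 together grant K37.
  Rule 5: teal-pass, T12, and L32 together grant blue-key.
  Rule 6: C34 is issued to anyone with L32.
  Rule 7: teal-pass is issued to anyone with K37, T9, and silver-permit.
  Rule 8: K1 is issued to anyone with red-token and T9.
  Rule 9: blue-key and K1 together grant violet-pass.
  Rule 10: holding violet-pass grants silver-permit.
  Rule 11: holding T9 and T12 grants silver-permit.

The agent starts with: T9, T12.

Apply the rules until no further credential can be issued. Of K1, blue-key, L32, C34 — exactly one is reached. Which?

K1

Holding T9 and T12 grants L9 (Rule 3).
Holding T9 and T12 grants silver-permit (Rule 11).
Holding L9 and T12 grants K37 (Rule 4).
Holding K37, T9, and silver-permit grants teal-pass (Rule 7).
Holding teal-pass and K37 grants red-token (Rule 1).
Holding red-token and T9 grants K1 (Rule 8).
L32 would need violet-pass (Rule 2), but violet-pass is never granted. blue-key would need teal-pass, T12, and L32 (Rule 5), but L32 is never granted. C34 would need L32 (Rule 6), but L32 is never granted.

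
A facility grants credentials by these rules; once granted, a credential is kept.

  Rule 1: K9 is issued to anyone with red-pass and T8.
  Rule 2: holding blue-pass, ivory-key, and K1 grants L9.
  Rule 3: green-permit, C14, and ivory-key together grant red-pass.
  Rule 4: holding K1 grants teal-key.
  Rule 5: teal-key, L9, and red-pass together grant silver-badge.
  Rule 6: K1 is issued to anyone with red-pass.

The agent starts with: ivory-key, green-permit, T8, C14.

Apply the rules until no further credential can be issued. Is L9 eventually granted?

No

L9 would need blue-pass, ivory-key, and K1 (Rule 2), but blue-pass is never granted.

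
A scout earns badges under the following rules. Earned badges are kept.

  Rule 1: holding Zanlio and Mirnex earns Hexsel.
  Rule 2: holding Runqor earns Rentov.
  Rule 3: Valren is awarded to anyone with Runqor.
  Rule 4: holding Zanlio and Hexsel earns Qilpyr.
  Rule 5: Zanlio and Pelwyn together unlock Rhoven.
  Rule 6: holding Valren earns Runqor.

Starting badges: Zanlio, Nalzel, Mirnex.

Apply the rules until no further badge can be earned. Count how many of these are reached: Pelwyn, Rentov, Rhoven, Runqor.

No rule produces Pelwyn, and it is not given.
Rentov would need Runqor (Rule 2), but Runqor is never earned.
Rhoven would need Zanlio and Pelwyn (Rule 5), but Pelwyn is never earned.
Runqor would need Valren (Rule 6), but Valren is never earned.
None of the 4 are reached.

0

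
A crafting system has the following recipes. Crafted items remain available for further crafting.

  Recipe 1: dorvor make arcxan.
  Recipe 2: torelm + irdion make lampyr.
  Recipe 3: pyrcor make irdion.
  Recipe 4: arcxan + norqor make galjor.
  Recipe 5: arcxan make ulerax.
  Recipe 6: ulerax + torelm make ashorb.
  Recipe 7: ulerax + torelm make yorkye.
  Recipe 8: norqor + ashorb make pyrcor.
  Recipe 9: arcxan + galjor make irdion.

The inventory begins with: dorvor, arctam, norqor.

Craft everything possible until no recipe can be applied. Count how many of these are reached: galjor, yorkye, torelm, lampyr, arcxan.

2

dorvor → arcxan (Recipe 1).
arcxan + norqor → galjor (Recipe 4).
galjor: reached.
yorkye would need ulerax and torelm (Recipe 7), but torelm is never obtained.
No rule produces torelm, and it is not given.
lampyr would need torelm and irdion (Recipe 2), but torelm is never obtained.
arcxan: reached.
Reached: galjor and arcxan — 2 of the 5.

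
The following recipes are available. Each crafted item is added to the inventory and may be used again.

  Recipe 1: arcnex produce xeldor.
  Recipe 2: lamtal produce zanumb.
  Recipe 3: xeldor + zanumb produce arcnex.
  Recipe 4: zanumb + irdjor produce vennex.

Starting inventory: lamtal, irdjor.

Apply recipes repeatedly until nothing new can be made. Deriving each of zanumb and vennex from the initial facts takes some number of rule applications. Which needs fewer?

zanumb

zanumb: Using Recipe 2, lamtal makes zanumb. [1 rule application]
vennex: lamtal → zanumb (Recipe 2). Using Recipe 4, zanumb and irdjor make vennex. [2 rule applications]
zanumb needs fewer.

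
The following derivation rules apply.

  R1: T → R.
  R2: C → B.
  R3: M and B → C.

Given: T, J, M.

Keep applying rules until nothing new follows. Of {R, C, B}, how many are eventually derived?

1

From T, R1 gives R.
R: reached.
C would need M and B (R3), but B is never established.
B would need C (R2), but C is never established.
Reached: R — 1 of the 3.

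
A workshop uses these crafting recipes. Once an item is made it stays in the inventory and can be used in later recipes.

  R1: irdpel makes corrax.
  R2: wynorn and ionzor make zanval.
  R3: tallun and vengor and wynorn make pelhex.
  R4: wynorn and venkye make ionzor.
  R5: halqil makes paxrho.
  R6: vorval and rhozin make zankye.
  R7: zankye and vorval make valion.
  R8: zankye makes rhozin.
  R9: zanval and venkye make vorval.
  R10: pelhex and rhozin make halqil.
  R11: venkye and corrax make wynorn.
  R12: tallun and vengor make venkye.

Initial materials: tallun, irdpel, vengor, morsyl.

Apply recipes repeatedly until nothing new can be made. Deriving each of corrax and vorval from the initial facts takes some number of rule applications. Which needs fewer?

corrax

corrax: Using R1, irdpel makes corrax. [1 rule application]
vorval: irdpel → corrax (R1). tallun and vengor → venkye (R12). venkye and corrax → wynorn (R11). Using R4, wynorn and venkye make ionzor. wynorn and ionzor → zanval (R2). zanval and venkye → vorval (R9). [6 rule applications]
corrax needs fewer.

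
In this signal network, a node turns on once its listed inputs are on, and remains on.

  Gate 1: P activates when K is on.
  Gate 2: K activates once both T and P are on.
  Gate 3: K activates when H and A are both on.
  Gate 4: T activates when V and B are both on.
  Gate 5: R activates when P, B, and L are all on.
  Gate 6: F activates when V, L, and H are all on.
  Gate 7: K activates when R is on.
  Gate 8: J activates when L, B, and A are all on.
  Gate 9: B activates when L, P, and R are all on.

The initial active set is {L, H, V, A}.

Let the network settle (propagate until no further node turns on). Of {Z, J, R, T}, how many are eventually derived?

No rule produces Z, and it is not given.
J would need L, B, and A (Gate 8), but B never turns on.
R would need P, B, and L (Gate 5), but B never turns on.
T would need V and B (Gate 4), but B never turns on.
None of the 4 are reached.

0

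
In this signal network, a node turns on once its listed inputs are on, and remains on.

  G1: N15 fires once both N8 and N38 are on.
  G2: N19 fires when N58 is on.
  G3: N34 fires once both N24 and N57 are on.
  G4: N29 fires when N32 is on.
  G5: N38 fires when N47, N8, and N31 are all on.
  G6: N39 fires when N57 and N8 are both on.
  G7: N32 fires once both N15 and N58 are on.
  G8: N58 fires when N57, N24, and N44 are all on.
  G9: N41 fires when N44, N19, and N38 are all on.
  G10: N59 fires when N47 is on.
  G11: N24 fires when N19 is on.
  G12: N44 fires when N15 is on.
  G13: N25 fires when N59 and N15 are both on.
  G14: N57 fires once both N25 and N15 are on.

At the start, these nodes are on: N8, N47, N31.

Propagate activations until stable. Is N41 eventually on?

N41 would need N44, N19, and N38 (G9), but N19 never turns on.

No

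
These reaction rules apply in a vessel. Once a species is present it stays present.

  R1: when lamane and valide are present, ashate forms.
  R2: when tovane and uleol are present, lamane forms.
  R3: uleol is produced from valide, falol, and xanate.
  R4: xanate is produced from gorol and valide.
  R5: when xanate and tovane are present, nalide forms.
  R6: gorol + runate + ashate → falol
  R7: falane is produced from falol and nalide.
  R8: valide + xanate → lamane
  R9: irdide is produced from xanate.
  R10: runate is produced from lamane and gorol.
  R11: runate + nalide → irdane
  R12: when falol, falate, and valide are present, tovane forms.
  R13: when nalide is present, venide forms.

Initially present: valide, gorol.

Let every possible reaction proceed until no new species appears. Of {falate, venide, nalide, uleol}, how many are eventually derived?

gorol and valide present → xanate forms (R4).
valide and xanate present → lamane forms (R8).
lamane and valide present → ashate forms (R1).
lamane and gorol present → runate forms (R10).
gorol, runate, and ashate present → falol forms (R6).
valide, falol, and xanate present → uleol forms (R3).
No rule produces falate, and it is not given.
venide would need nalide (R13), but nalide never forms.
nalide would need xanate and tovane (R5), but tovane never forms.
uleol: reached.
Reached: uleol — 1 of the 4.

1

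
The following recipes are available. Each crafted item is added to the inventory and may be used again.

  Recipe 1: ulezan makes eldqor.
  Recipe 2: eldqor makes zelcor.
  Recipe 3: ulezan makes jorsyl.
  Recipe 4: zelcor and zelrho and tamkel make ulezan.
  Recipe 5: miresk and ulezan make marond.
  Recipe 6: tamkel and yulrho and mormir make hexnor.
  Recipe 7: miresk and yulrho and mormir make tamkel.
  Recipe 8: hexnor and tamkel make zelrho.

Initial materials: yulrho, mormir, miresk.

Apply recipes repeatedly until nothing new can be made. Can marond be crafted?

No

marond would need miresk and ulezan (Recipe 5), but ulezan is never obtained.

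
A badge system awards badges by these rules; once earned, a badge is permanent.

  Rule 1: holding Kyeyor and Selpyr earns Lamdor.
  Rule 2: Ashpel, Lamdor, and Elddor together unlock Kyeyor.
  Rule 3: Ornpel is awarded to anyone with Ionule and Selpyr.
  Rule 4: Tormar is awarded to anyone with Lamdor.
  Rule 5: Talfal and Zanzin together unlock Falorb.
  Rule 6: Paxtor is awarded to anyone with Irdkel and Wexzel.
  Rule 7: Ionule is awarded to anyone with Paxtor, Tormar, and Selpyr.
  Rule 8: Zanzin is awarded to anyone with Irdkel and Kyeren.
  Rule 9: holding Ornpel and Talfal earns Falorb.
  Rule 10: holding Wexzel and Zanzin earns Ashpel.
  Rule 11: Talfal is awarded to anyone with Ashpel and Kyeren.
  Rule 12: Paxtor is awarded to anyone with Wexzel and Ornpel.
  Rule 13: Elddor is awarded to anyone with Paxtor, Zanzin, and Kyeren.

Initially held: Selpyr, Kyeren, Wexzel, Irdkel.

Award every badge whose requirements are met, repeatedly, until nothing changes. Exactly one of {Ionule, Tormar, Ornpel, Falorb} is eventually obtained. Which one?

Falorb

With Irdkel and Kyeren, Zanzin is earned (Rule 8).
With Wexzel and Zanzin, Ashpel is earned (Rule 10).
With Ashpel and Kyeren, Talfal is earned (Rule 11).
With Talfal and Zanzin, Falorb is earned (Rule 5).
Ornpel would need Ionule and Selpyr (Rule 3), but Ionule is never earned. Tormar would need Lamdor (Rule 4), but Lamdor is never earned. Ionule would need Paxtor, Tormar, and Selpyr (Rule 7), but Tormar is never earned.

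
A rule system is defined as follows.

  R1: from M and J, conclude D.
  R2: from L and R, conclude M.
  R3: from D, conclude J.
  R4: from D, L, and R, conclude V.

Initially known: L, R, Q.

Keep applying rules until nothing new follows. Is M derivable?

Yes

L and R hold, so M follows (R2).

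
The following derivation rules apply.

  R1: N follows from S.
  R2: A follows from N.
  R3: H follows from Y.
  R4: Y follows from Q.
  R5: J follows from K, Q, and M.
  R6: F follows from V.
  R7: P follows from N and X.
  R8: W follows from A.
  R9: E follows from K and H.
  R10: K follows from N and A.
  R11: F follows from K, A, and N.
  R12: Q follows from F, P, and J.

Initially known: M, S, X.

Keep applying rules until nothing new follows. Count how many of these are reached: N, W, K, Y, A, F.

5

From S, R1 gives N.
N holds, so A follows (R2).
From N and A, R10 gives K.
A holds, so W follows (R8).
From K, A, and N, R11 gives F.
N: reached.
W: reached.
K: reached.
Y would need Q (R4), but Q is never established.
A: reached.
F: reached.
Reached: N, W, K, A, and F — 5 of the 6.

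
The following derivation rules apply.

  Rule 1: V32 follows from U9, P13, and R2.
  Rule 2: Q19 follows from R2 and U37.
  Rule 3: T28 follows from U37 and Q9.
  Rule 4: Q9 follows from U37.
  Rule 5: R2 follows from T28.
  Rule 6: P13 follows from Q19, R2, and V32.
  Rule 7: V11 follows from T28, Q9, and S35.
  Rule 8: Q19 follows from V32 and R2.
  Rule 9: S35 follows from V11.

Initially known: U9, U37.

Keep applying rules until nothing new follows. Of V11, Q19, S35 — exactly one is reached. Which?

Q19

From U37, Rule 4 gives Q9.
From U37 and Q9, Rule 3 gives T28.
From T28, Rule 5 gives R2.
From R2 and U37, Rule 2 gives Q19.
S35 would need V11 (Rule 9), but V11 is never established. V11 would need T28, Q9, and S35 (Rule 7), but S35 is never established.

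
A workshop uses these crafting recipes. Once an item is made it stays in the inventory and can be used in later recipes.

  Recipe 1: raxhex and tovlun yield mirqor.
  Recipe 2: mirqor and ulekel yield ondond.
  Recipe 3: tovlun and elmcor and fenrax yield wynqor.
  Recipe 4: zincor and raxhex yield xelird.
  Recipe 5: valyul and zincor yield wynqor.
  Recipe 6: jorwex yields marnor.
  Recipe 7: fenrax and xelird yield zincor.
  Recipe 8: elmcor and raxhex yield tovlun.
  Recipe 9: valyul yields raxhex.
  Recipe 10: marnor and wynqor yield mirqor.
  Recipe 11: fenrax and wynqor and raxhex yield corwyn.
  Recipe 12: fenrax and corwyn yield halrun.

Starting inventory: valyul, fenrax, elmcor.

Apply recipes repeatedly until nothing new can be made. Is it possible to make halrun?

Yes

valyul → raxhex (Recipe 9).
Using Recipe 8, elmcor and raxhex make tovlun.
Using Recipe 3, tovlun, elmcor, and fenrax make wynqor.
Using Recipe 11, fenrax, wynqor, and raxhex make corwyn.
fenrax and corwyn → halrun (Recipe 12).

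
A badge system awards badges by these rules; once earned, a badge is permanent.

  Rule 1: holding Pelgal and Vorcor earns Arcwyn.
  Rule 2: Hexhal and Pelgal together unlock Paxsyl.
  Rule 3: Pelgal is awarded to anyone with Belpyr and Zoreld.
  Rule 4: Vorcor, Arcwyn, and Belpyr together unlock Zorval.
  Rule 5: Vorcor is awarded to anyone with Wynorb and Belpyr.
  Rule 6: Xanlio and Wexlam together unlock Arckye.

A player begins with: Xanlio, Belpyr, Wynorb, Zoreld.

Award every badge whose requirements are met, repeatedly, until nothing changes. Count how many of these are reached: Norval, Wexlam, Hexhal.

No rule produces Norval, and it is not given.
No rule produces Wexlam, and it is not given.
No rule produces Hexhal, and it is not given.
None of the 3 are reached.

0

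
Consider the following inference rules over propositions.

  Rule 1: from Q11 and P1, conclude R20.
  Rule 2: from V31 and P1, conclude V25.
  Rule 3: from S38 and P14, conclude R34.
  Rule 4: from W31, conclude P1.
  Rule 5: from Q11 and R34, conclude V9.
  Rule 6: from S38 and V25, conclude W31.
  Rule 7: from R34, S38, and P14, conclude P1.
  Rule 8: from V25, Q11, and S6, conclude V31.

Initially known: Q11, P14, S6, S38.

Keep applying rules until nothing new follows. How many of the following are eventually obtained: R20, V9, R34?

3

From S38 and P14, Rule 3 gives R34.
From R34, S38, and P14, Rule 7 gives P1.
From Q11 and R34, Rule 5 gives V9.
Q11 and P1 hold, so R20 follows (Rule 1).
R20: reached.
V9: reached.
R34: reached.
All 3 are reached.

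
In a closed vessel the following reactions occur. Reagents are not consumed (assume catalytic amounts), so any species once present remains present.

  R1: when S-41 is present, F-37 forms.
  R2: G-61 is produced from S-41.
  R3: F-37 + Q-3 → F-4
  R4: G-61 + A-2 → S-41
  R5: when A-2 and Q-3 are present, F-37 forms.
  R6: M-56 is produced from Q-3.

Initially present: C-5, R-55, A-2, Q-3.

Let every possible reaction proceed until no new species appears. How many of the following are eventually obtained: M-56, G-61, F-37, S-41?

2

A-2 and Q-3 present → F-37 forms (R5).
Q-3 present → M-56 forms (R6).
M-56: reached.
G-61 would need S-41 (R2), but S-41 never forms.
F-37: reached.
S-41 would need G-61 and A-2 (R4), but G-61 never forms.
Reached: M-56 and F-37 — 2 of the 4.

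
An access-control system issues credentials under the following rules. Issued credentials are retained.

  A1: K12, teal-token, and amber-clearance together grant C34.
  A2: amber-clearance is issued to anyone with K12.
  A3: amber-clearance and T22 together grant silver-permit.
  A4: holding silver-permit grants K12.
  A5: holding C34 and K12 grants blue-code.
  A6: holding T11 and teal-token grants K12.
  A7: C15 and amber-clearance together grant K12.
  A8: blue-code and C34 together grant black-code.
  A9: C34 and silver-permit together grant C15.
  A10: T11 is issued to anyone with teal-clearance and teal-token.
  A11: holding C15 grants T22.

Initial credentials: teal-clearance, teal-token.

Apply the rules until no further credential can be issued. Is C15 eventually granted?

C15 would need C34 and silver-permit (A9), but silver-permit is never granted.

No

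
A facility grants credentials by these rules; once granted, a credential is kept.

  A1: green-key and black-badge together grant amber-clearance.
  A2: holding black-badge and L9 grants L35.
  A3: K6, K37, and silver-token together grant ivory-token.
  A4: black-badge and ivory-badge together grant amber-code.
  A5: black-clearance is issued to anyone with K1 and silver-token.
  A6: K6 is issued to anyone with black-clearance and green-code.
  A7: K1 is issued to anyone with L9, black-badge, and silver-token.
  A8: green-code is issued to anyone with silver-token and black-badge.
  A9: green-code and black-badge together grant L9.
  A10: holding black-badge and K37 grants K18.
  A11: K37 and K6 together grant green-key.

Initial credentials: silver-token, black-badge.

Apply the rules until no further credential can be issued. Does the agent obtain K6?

Holding silver-token and black-badge grants green-code (A8).
Holding green-code and black-badge grants L9 (A9).
Holding L9, black-badge, and silver-token grants K1 (A7).
Holding K1 and silver-token grants black-clearance (A5).
Holding black-clearance and green-code grants K6 (A6).

Yes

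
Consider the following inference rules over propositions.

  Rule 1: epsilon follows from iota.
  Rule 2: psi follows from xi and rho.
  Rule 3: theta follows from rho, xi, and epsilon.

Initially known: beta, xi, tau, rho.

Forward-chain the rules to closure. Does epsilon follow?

epsilon would need iota (Rule 1), but iota is never established.

No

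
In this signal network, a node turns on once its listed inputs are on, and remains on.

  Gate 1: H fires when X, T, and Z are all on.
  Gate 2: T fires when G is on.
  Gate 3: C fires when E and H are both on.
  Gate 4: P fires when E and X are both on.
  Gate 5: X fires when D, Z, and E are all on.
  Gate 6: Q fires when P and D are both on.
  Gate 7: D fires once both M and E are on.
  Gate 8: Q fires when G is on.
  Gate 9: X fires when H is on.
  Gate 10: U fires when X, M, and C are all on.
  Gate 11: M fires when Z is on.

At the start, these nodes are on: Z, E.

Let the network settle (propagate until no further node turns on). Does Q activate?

Yes

Z is on, so M fires (Gate 11).
Gate 7: M and E on → D on.
D, Z, and E are on, so X fires (Gate 5).
Gate 4: E and X on → P on.
P and D are on, so Q fires (Gate 6).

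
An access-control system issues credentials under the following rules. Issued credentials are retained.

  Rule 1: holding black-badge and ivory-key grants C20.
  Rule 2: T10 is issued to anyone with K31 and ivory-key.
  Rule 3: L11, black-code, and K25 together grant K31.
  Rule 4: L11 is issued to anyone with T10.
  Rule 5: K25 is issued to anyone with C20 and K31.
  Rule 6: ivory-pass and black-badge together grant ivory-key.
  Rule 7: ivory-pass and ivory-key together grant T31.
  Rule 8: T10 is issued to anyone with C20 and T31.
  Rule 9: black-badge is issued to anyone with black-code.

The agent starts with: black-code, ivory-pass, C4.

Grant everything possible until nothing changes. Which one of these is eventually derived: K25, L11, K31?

Holding black-code grants black-badge (Rule 9).
Holding ivory-pass and black-badge grants ivory-key (Rule 6).
Holding ivory-pass and ivory-key grants T31 (Rule 7).
Holding black-badge and ivory-key grants C20 (Rule 1).
Holding C20 and T31 grants T10 (Rule 8).
Holding T10 grants L11 (Rule 4).
K25 would need C20 and K31 (Rule 5), but K31 is never granted. K31 would need L11, black-code, and K25 (Rule 3), but K25 is never granted.

L11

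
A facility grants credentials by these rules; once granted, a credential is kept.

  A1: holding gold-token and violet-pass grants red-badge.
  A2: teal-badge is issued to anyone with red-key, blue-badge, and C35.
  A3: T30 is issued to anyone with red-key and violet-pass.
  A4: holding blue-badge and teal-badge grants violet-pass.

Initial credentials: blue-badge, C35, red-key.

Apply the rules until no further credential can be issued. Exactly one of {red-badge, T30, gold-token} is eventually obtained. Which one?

Holding red-key, blue-badge, and C35 grants teal-badge (A2).
Holding blue-badge and teal-badge grants violet-pass (A4).
Holding red-key and violet-pass grants T30 (A3).
No rule produces gold-token, and it is not given. red-badge would need gold-token and violet-pass (A1), but gold-token is never granted.

T30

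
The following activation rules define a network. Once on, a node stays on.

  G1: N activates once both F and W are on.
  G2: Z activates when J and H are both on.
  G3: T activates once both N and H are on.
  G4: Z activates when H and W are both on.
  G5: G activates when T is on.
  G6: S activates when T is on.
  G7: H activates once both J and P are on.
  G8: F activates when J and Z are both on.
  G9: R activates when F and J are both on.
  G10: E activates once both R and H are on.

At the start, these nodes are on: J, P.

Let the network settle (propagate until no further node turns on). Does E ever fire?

Yes

J and P are on, so H activates (G7).
J and H are on, so Z activates (G2).
G8: J and Z on → F on.
G9: F and J on → R on.
R and H are on, so E activates (G10).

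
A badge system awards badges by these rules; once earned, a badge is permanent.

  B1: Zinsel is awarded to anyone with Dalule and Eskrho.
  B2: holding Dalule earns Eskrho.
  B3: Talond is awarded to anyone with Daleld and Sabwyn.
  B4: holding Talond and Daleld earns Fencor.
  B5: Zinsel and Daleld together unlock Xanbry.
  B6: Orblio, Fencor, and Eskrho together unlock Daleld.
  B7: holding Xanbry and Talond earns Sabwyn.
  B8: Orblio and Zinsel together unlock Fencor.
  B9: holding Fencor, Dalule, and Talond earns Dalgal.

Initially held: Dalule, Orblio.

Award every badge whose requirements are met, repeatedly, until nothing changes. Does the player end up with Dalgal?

Dalgal would need Fencor, Dalule, and Talond (B9), but Talond is never earned.

No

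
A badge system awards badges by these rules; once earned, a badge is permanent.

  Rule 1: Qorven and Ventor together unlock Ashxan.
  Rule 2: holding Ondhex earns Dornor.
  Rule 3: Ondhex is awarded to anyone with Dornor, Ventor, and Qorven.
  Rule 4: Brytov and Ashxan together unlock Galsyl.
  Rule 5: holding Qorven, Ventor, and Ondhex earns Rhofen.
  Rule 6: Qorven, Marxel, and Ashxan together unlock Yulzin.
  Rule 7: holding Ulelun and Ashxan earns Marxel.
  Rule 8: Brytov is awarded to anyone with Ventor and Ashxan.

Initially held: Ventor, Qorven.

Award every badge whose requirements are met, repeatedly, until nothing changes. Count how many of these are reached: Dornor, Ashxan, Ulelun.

1

With Qorven and Ventor, Ashxan is earned (Rule 1).
Dornor would need Ondhex (Rule 2), but Ondhex is never earned.
Ashxan: reached.
No rule produces Ulelun, and it is not given.
Reached: Ashxan — 1 of the 3.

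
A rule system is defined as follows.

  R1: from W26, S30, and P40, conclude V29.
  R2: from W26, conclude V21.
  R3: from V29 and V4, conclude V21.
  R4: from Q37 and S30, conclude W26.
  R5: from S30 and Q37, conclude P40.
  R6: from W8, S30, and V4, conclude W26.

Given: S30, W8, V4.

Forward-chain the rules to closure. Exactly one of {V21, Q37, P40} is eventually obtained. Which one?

W8, S30, and V4 hold, so W26 follows (R6).
From W26, R2 gives V21.
No rule produces Q37, and it is not given. P40 would need S30 and Q37 (R5), but Q37 is never established.

V21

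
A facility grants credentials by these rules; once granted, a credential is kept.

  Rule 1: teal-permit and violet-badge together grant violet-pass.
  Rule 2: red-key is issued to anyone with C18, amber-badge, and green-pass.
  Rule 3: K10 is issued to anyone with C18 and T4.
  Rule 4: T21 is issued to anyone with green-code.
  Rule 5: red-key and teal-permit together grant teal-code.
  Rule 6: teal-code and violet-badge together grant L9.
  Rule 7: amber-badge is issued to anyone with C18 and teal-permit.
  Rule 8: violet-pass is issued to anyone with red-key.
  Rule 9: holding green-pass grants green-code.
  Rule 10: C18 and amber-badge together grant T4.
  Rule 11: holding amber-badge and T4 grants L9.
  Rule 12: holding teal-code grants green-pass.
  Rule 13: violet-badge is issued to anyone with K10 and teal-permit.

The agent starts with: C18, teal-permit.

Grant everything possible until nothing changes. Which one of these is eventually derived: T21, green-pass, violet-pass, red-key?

Holding C18 and teal-permit grants amber-badge (Rule 7).
Holding C18 and amber-badge grants T4 (Rule 10).
Holding C18 and T4 grants K10 (Rule 3).
Holding K10 and teal-permit grants violet-badge (Rule 13).
Holding teal-permit and violet-badge grants violet-pass (Rule 1).
green-pass would need teal-code (Rule 12), but teal-code is never granted. T21 would need green-code (Rule 4), but green-code is never granted. red-key would need C18, amber-badge, and green-pass (Rule 2), but green-pass is never granted.

violet-pass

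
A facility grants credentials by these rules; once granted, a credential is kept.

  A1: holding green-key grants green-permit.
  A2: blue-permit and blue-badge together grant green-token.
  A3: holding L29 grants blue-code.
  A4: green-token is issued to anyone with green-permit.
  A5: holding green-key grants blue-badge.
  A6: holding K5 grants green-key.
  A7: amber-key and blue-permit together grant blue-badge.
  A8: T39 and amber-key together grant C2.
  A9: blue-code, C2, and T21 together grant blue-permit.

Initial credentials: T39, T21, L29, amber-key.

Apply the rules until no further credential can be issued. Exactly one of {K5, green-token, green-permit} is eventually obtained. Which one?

Holding T39 and amber-key grants C2 (A8).
Holding L29 grants blue-code (A3).
Holding blue-code, C2, and T21 grants blue-permit (A9).
Holding amber-key and blue-permit grants blue-badge (A7).
Holding blue-permit and blue-badge grants green-token (A2).
green-permit would need green-key (A1), but green-key is never granted. No rule produces K5, and it is not given.

green-token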